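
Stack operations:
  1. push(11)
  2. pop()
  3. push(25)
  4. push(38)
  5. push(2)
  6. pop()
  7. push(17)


push(11) -> [11]
pop()->11, []
push(25) -> [25]
push(38) -> [25, 38]
push(2) -> [25, 38, 2]
pop()->2, [25, 38]
push(17) -> [25, 38, 17]

Final stack: [25, 38, 17]


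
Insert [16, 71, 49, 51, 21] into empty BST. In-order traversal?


Insert 16: root
Insert 71: R from 16
Insert 49: R from 16 -> L from 71
Insert 51: R from 16 -> L from 71 -> R from 49
Insert 21: R from 16 -> L from 71 -> L from 49

In-order: [16, 21, 49, 51, 71]


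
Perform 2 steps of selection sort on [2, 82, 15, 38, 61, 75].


Initial: [2, 82, 15, 38, 61, 75]
Step 1: min=2 at 0
  Swap: [2, 82, 15, 38, 61, 75]
Step 2: min=15 at 2
  Swap: [2, 15, 82, 38, 61, 75]

After 2 steps: [2, 15, 82, 38, 61, 75]


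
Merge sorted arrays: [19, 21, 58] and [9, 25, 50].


Take 9 from B
Take 19 from A
Take 21 from A
Take 25 from B
Take 50 from B

Merged: [9, 19, 21, 25, 50, 58]


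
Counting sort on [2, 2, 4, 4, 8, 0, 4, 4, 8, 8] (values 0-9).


Input: [2, 2, 4, 4, 8, 0, 4, 4, 8, 8]
Counts: [1, 0, 2, 0, 4, 0, 0, 0, 3, 0]

Sorted: [0, 2, 2, 4, 4, 4, 4, 8, 8, 8]


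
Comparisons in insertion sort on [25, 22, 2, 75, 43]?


Algorithm: insertion sort
Input: [25, 22, 2, 75, 43]
Sorted: [2, 22, 25, 43, 75]

6


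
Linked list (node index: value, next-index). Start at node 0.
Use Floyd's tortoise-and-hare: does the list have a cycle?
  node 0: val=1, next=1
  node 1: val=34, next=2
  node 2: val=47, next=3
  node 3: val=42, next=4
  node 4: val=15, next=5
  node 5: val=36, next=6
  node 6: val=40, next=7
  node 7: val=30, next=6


Floyd's tortoise (slow, +1) and hare (fast, +2):
  init: slow=0, fast=0
  step 1: slow=1, fast=2
  step 2: slow=2, fast=4
  step 3: slow=3, fast=6
  step 4: slow=4, fast=6
  step 5: slow=5, fast=6
  step 6: slow=6, fast=6
  slow == fast at node 6: cycle detected

Cycle: yes


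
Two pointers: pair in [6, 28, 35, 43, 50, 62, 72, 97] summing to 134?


lo=0(6)+hi=7(97)=103
lo=1(28)+hi=7(97)=125
lo=2(35)+hi=7(97)=132
lo=3(43)+hi=7(97)=140
lo=3(43)+hi=6(72)=115
lo=4(50)+hi=6(72)=122
lo=5(62)+hi=6(72)=134

Yes: 62+72=134


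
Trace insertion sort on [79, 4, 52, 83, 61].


Initial: [79, 4, 52, 83, 61]
Insert 4: [4, 79, 52, 83, 61]
Insert 52: [4, 52, 79, 83, 61]
Insert 83: [4, 52, 79, 83, 61]
Insert 61: [4, 52, 61, 79, 83]

Sorted: [4, 52, 61, 79, 83]


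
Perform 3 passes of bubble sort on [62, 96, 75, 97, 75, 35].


Initial: [62, 96, 75, 97, 75, 35]
Pass 1: [62, 75, 96, 75, 35, 97] (3 swaps)
Pass 2: [62, 75, 75, 35, 96, 97] (2 swaps)
Pass 3: [62, 75, 35, 75, 96, 97] (1 swaps)

After 3 passes: [62, 75, 35, 75, 96, 97]


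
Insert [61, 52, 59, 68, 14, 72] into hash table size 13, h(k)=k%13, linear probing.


Insert 61: h=9 -> slot 9
Insert 52: h=0 -> slot 0
Insert 59: h=7 -> slot 7
Insert 68: h=3 -> slot 3
Insert 14: h=1 -> slot 1
Insert 72: h=7, 1 probes -> slot 8

Table: [52, 14, None, 68, None, None, None, 59, 72, 61, None, None, None]


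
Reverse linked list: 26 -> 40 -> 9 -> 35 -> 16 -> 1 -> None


Step 1: curr=26, set curr.next=prev(None) | reversed so far: 26
Step 2: curr=40, set curr.next=prev(26) | reversed so far: 40 -> 26
Step 3: curr=9, set curr.next=prev(40) | reversed so far: 9 -> 40 -> 26
Step 4: curr=35, set curr.next=prev(9) | reversed so far: 35 -> 9 -> 40 -> 26
Step 5: curr=16, set curr.next=prev(35) | reversed so far: 16 -> 35 -> 9 -> 40 -> 26
Step 6: curr=1, set curr.next=prev(16) | reversed so far: 1 -> 16 -> 35 -> 9 -> 40 -> 26

1 -> 16 -> 35 -> 9 -> 40 -> 26 -> None


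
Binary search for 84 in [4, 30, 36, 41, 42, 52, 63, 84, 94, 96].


Step 1: lo=0, hi=9, mid=4, val=42
Step 2: lo=5, hi=9, mid=7, val=84

Found at index 7


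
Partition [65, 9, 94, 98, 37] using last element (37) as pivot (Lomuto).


Pivot: 37
  9 <= 37: swap -> [9, 65, 94, 98, 37]
Place pivot at 1: [9, 37, 94, 98, 65]

Partitioned: [9, 37, 94, 98, 65]


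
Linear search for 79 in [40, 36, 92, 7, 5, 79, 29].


i=0: 40!=79
i=1: 36!=79
i=2: 92!=79
i=3: 7!=79
i=4: 5!=79
i=5: 79==79 found!

Found at 5, 6 comps


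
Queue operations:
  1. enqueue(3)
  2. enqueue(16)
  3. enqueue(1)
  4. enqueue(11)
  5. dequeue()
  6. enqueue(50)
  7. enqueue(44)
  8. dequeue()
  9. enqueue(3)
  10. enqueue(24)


enqueue(3) -> [3]
enqueue(16) -> [3, 16]
enqueue(1) -> [3, 16, 1]
enqueue(11) -> [3, 16, 1, 11]
dequeue()->3, [16, 1, 11]
enqueue(50) -> [16, 1, 11, 50]
enqueue(44) -> [16, 1, 11, 50, 44]
dequeue()->16, [1, 11, 50, 44]
enqueue(3) -> [1, 11, 50, 44, 3]
enqueue(24) -> [1, 11, 50, 44, 3, 24]

Final queue: [1, 11, 50, 44, 3, 24]


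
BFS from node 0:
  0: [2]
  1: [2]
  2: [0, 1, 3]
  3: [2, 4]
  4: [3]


Visit 0, enqueue [2]
Visit 2, enqueue [1, 3]
Visit 1, enqueue []
Visit 3, enqueue [4]
Visit 4, enqueue []

BFS order: [0, 2, 1, 3, 4]


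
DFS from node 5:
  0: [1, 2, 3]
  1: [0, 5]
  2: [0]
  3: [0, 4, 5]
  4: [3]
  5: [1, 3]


Visit 5, push [3, 1]
Visit 1, push [0]
Visit 0, push [3, 2]
Visit 2, push []
Visit 3, push [4]
Visit 4, push []

DFS order: [5, 1, 0, 2, 3, 4]


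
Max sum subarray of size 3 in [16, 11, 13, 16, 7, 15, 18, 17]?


[0:3]: 40
[1:4]: 40
[2:5]: 36
[3:6]: 38
[4:7]: 40
[5:8]: 50

Max: 50 at [5:8]


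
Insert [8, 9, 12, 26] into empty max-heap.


Insert 8: [8]
Insert 9: [9, 8]
Insert 12: [12, 8, 9]
Insert 26: [26, 12, 9, 8]

Final heap: [26, 12, 9, 8]


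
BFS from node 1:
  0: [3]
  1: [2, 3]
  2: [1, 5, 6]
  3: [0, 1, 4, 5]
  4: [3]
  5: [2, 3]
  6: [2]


Visit 1, enqueue [2, 3]
Visit 2, enqueue [5, 6]
Visit 3, enqueue [0, 4]
Visit 5, enqueue []
Visit 6, enqueue []
Visit 0, enqueue []
Visit 4, enqueue []

BFS order: [1, 2, 3, 5, 6, 0, 4]


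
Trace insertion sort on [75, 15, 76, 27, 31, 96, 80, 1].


Initial: [75, 15, 76, 27, 31, 96, 80, 1]
Insert 15: [15, 75, 76, 27, 31, 96, 80, 1]
Insert 76: [15, 75, 76, 27, 31, 96, 80, 1]
Insert 27: [15, 27, 75, 76, 31, 96, 80, 1]
Insert 31: [15, 27, 31, 75, 76, 96, 80, 1]
Insert 96: [15, 27, 31, 75, 76, 96, 80, 1]
Insert 80: [15, 27, 31, 75, 76, 80, 96, 1]
Insert 1: [1, 15, 27, 31, 75, 76, 80, 96]

Sorted: [1, 15, 27, 31, 75, 76, 80, 96]


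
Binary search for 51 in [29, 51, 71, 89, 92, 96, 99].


Step 1: lo=0, hi=6, mid=3, val=89
Step 2: lo=0, hi=2, mid=1, val=51

Found at index 1


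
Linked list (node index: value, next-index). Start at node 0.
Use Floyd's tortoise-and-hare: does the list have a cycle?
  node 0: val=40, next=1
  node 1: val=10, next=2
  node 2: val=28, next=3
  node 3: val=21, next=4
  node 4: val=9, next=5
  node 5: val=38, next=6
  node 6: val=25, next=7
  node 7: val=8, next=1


Floyd's tortoise (slow, +1) and hare (fast, +2):
  init: slow=0, fast=0
  step 1: slow=1, fast=2
  step 2: slow=2, fast=4
  step 3: slow=3, fast=6
  step 4: slow=4, fast=1
  step 5: slow=5, fast=3
  step 6: slow=6, fast=5
  step 7: slow=7, fast=7
  slow == fast at node 7: cycle detected

Cycle: yes


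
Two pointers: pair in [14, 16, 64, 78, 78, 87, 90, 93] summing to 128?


lo=0(14)+hi=7(93)=107
lo=1(16)+hi=7(93)=109
lo=2(64)+hi=7(93)=157
lo=2(64)+hi=6(90)=154
lo=2(64)+hi=5(87)=151
lo=2(64)+hi=4(78)=142
lo=2(64)+hi=3(78)=142

No pair found


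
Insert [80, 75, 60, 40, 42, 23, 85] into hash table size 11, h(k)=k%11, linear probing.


Insert 80: h=3 -> slot 3
Insert 75: h=9 -> slot 9
Insert 60: h=5 -> slot 5
Insert 40: h=7 -> slot 7
Insert 42: h=9, 1 probes -> slot 10
Insert 23: h=1 -> slot 1
Insert 85: h=8 -> slot 8

Table: [None, 23, None, 80, None, 60, None, 40, 85, 75, 42]


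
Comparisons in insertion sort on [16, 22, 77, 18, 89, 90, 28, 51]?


Algorithm: insertion sort
Input: [16, 22, 77, 18, 89, 90, 28, 51]
Sorted: [16, 18, 22, 28, 51, 77, 89, 90]

15


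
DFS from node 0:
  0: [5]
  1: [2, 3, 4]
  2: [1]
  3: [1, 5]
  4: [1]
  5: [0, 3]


Visit 0, push [5]
Visit 5, push [3]
Visit 3, push [1]
Visit 1, push [4, 2]
Visit 2, push []
Visit 4, push []

DFS order: [0, 5, 3, 1, 2, 4]


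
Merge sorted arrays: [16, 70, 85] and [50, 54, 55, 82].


Take 16 from A
Take 50 from B
Take 54 from B
Take 55 from B
Take 70 from A
Take 82 from B

Merged: [16, 50, 54, 55, 70, 82, 85]


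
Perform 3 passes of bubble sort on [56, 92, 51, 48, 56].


Initial: [56, 92, 51, 48, 56]
Pass 1: [56, 51, 48, 56, 92] (3 swaps)
Pass 2: [51, 48, 56, 56, 92] (2 swaps)
Pass 3: [48, 51, 56, 56, 92] (1 swaps)

After 3 passes: [48, 51, 56, 56, 92]


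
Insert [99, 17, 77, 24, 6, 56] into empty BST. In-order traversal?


Insert 99: root
Insert 17: L from 99
Insert 77: L from 99 -> R from 17
Insert 24: L from 99 -> R from 17 -> L from 77
Insert 6: L from 99 -> L from 17
Insert 56: L from 99 -> R from 17 -> L from 77 -> R from 24

In-order: [6, 17, 24, 56, 77, 99]


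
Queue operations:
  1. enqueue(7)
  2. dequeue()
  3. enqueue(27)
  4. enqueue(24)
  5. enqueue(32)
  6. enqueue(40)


enqueue(7) -> [7]
dequeue()->7, []
enqueue(27) -> [27]
enqueue(24) -> [27, 24]
enqueue(32) -> [27, 24, 32]
enqueue(40) -> [27, 24, 32, 40]

Final queue: [27, 24, 32, 40]


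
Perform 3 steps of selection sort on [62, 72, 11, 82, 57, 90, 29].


Initial: [62, 72, 11, 82, 57, 90, 29]
Step 1: min=11 at 2
  Swap: [11, 72, 62, 82, 57, 90, 29]
Step 2: min=29 at 6
  Swap: [11, 29, 62, 82, 57, 90, 72]
Step 3: min=57 at 4
  Swap: [11, 29, 57, 82, 62, 90, 72]

After 3 steps: [11, 29, 57, 82, 62, 90, 72]


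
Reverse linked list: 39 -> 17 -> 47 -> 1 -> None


Step 1: curr=39, set curr.next=prev(None) | reversed so far: 39
Step 2: curr=17, set curr.next=prev(39) | reversed so far: 17 -> 39
Step 3: curr=47, set curr.next=prev(17) | reversed so far: 47 -> 17 -> 39
Step 4: curr=1, set curr.next=prev(47) | reversed so far: 1 -> 47 -> 17 -> 39

1 -> 47 -> 17 -> 39 -> None


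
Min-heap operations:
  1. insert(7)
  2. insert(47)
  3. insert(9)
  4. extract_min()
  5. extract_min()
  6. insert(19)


insert(7) -> [7]
insert(47) -> [7, 47]
insert(9) -> [7, 47, 9]
extract_min()->7, [9, 47]
extract_min()->9, [47]
insert(19) -> [19, 47]

Final heap: [19, 47]


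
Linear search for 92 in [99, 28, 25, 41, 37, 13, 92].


i=0: 99!=92
i=1: 28!=92
i=2: 25!=92
i=3: 41!=92
i=4: 37!=92
i=5: 13!=92
i=6: 92==92 found!

Found at 6, 7 comps


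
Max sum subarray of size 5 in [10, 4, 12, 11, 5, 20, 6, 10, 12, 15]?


[0:5]: 42
[1:6]: 52
[2:7]: 54
[3:8]: 52
[4:9]: 53
[5:10]: 63

Max: 63 at [5:10]


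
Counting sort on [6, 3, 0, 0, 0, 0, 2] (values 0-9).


Input: [6, 3, 0, 0, 0, 0, 2]
Counts: [4, 0, 1, 1, 0, 0, 1, 0, 0, 0]

Sorted: [0, 0, 0, 0, 2, 3, 6]


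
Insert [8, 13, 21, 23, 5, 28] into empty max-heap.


Insert 8: [8]
Insert 13: [13, 8]
Insert 21: [21, 8, 13]
Insert 23: [23, 21, 13, 8]
Insert 5: [23, 21, 13, 8, 5]
Insert 28: [28, 21, 23, 8, 5, 13]

Final heap: [28, 21, 23, 8, 5, 13]


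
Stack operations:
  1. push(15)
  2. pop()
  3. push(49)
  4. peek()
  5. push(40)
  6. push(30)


push(15) -> [15]
pop()->15, []
push(49) -> [49]
peek()->49
push(40) -> [49, 40]
push(30) -> [49, 40, 30]

Final stack: [49, 40, 30]


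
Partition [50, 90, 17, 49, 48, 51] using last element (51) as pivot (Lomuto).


Pivot: 51
  50 <= 51: advance i (no swap)
  17 <= 51: swap -> [50, 17, 90, 49, 48, 51]
  49 <= 51: swap -> [50, 17, 49, 90, 48, 51]
  48 <= 51: swap -> [50, 17, 49, 48, 90, 51]
Place pivot at 4: [50, 17, 49, 48, 51, 90]

Partitioned: [50, 17, 49, 48, 51, 90]


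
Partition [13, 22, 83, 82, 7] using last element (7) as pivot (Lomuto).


Pivot: 7
Place pivot at 0: [7, 22, 83, 82, 13]

Partitioned: [7, 22, 83, 82, 13]


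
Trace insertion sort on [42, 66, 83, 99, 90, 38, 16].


Initial: [42, 66, 83, 99, 90, 38, 16]
Insert 66: [42, 66, 83, 99, 90, 38, 16]
Insert 83: [42, 66, 83, 99, 90, 38, 16]
Insert 99: [42, 66, 83, 99, 90, 38, 16]
Insert 90: [42, 66, 83, 90, 99, 38, 16]
Insert 38: [38, 42, 66, 83, 90, 99, 16]
Insert 16: [16, 38, 42, 66, 83, 90, 99]

Sorted: [16, 38, 42, 66, 83, 90, 99]


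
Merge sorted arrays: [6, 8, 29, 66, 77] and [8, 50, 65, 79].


Take 6 from A
Take 8 from A
Take 8 from B
Take 29 from A
Take 50 from B
Take 65 from B
Take 66 from A
Take 77 from A

Merged: [6, 8, 8, 29, 50, 65, 66, 77, 79]


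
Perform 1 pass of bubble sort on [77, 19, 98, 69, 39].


Initial: [77, 19, 98, 69, 39]
Pass 1: [19, 77, 69, 39, 98] (3 swaps)

After 1 pass: [19, 77, 69, 39, 98]


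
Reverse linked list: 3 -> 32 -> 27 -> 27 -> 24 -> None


Step 1: curr=3, set curr.next=prev(None) | reversed so far: 3
Step 2: curr=32, set curr.next=prev(3) | reversed so far: 32 -> 3
Step 3: curr=27, set curr.next=prev(32) | reversed so far: 27 -> 32 -> 3
Step 4: curr=27, set curr.next=prev(27) | reversed so far: 27 -> 27 -> 32 -> 3
Step 5: curr=24, set curr.next=prev(27) | reversed so far: 24 -> 27 -> 27 -> 32 -> 3

24 -> 27 -> 27 -> 32 -> 3 -> None


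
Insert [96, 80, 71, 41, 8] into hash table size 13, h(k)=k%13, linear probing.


Insert 96: h=5 -> slot 5
Insert 80: h=2 -> slot 2
Insert 71: h=6 -> slot 6
Insert 41: h=2, 1 probes -> slot 3
Insert 8: h=8 -> slot 8

Table: [None, None, 80, 41, None, 96, 71, None, 8, None, None, None, None]


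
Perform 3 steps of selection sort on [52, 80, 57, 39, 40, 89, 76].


Initial: [52, 80, 57, 39, 40, 89, 76]
Step 1: min=39 at 3
  Swap: [39, 80, 57, 52, 40, 89, 76]
Step 2: min=40 at 4
  Swap: [39, 40, 57, 52, 80, 89, 76]
Step 3: min=52 at 3
  Swap: [39, 40, 52, 57, 80, 89, 76]

After 3 steps: [39, 40, 52, 57, 80, 89, 76]


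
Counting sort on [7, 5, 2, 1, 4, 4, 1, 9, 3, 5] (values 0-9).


Input: [7, 5, 2, 1, 4, 4, 1, 9, 3, 5]
Counts: [0, 2, 1, 1, 2, 2, 0, 1, 0, 1]

Sorted: [1, 1, 2, 3, 4, 4, 5, 5, 7, 9]


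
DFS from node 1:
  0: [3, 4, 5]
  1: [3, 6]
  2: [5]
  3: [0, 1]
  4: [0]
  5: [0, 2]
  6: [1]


Visit 1, push [6, 3]
Visit 3, push [0]
Visit 0, push [5, 4]
Visit 4, push []
Visit 5, push [2]
Visit 2, push []
Visit 6, push []

DFS order: [1, 3, 0, 4, 5, 2, 6]


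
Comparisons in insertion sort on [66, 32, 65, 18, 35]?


Algorithm: insertion sort
Input: [66, 32, 65, 18, 35]
Sorted: [18, 32, 35, 65, 66]

9


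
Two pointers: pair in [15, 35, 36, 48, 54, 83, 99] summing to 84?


lo=0(15)+hi=6(99)=114
lo=0(15)+hi=5(83)=98
lo=0(15)+hi=4(54)=69
lo=1(35)+hi=4(54)=89
lo=1(35)+hi=3(48)=83
lo=2(36)+hi=3(48)=84

Yes: 36+48=84


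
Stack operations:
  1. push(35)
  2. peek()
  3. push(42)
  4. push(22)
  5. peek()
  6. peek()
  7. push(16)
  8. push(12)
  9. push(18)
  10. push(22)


push(35) -> [35]
peek()->35
push(42) -> [35, 42]
push(22) -> [35, 42, 22]
peek()->22
peek()->22
push(16) -> [35, 42, 22, 16]
push(12) -> [35, 42, 22, 16, 12]
push(18) -> [35, 42, 22, 16, 12, 18]
push(22) -> [35, 42, 22, 16, 12, 18, 22]

Final stack: [35, 42, 22, 16, 12, 18, 22]


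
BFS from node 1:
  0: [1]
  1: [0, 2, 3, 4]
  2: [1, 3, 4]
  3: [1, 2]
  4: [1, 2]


Visit 1, enqueue [0, 2, 3, 4]
Visit 0, enqueue []
Visit 2, enqueue []
Visit 3, enqueue []
Visit 4, enqueue []

BFS order: [1, 0, 2, 3, 4]


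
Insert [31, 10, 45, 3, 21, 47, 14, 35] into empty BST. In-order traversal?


Insert 31: root
Insert 10: L from 31
Insert 45: R from 31
Insert 3: L from 31 -> L from 10
Insert 21: L from 31 -> R from 10
Insert 47: R from 31 -> R from 45
Insert 14: L from 31 -> R from 10 -> L from 21
Insert 35: R from 31 -> L from 45

In-order: [3, 10, 14, 21, 31, 35, 45, 47]


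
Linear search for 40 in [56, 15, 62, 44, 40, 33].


i=0: 56!=40
i=1: 15!=40
i=2: 62!=40
i=3: 44!=40
i=4: 40==40 found!

Found at 4, 5 comps


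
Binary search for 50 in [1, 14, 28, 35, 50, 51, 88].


Step 1: lo=0, hi=6, mid=3, val=35
Step 2: lo=4, hi=6, mid=5, val=51
Step 3: lo=4, hi=4, mid=4, val=50

Found at index 4


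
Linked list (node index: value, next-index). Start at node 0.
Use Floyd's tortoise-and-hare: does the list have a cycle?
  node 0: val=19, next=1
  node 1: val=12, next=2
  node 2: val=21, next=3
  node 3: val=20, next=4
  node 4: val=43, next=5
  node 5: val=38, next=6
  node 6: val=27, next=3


Floyd's tortoise (slow, +1) and hare (fast, +2):
  init: slow=0, fast=0
  step 1: slow=1, fast=2
  step 2: slow=2, fast=4
  step 3: slow=3, fast=6
  step 4: slow=4, fast=4
  slow == fast at node 4: cycle detected

Cycle: yes


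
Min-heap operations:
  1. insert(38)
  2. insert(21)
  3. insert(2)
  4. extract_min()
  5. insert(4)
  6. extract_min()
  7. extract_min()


insert(38) -> [38]
insert(21) -> [21, 38]
insert(2) -> [2, 38, 21]
extract_min()->2, [21, 38]
insert(4) -> [4, 38, 21]
extract_min()->4, [21, 38]
extract_min()->21, [38]

Final heap: [38]


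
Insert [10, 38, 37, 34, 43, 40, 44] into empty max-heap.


Insert 10: [10]
Insert 38: [38, 10]
Insert 37: [38, 10, 37]
Insert 34: [38, 34, 37, 10]
Insert 43: [43, 38, 37, 10, 34]
Insert 40: [43, 38, 40, 10, 34, 37]
Insert 44: [44, 38, 43, 10, 34, 37, 40]

Final heap: [44, 38, 43, 10, 34, 37, 40]


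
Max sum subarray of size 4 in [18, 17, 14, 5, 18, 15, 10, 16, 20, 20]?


[0:4]: 54
[1:5]: 54
[2:6]: 52
[3:7]: 48
[4:8]: 59
[5:9]: 61
[6:10]: 66

Max: 66 at [6:10]


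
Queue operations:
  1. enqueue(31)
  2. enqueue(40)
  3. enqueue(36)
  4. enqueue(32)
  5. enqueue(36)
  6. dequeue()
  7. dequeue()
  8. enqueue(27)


enqueue(31) -> [31]
enqueue(40) -> [31, 40]
enqueue(36) -> [31, 40, 36]
enqueue(32) -> [31, 40, 36, 32]
enqueue(36) -> [31, 40, 36, 32, 36]
dequeue()->31, [40, 36, 32, 36]
dequeue()->40, [36, 32, 36]
enqueue(27) -> [36, 32, 36, 27]

Final queue: [36, 32, 36, 27]


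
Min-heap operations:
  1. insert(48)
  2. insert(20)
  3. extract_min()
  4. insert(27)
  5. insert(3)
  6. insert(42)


insert(48) -> [48]
insert(20) -> [20, 48]
extract_min()->20, [48]
insert(27) -> [27, 48]
insert(3) -> [3, 48, 27]
insert(42) -> [3, 42, 27, 48]

Final heap: [3, 42, 27, 48]


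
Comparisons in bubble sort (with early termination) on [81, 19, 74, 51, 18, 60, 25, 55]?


Algorithm: bubble sort (with early termination)
Input: [81, 19, 74, 51, 18, 60, 25, 55]
Sorted: [18, 19, 25, 51, 55, 60, 74, 81]

25


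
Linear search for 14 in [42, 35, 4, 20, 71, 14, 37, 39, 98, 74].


i=0: 42!=14
i=1: 35!=14
i=2: 4!=14
i=3: 20!=14
i=4: 71!=14
i=5: 14==14 found!

Found at 5, 6 comps


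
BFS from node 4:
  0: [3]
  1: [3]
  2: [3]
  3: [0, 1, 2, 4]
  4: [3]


Visit 4, enqueue [3]
Visit 3, enqueue [0, 1, 2]
Visit 0, enqueue []
Visit 1, enqueue []
Visit 2, enqueue []

BFS order: [4, 3, 0, 1, 2]


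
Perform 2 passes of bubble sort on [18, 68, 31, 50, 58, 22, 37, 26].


Initial: [18, 68, 31, 50, 58, 22, 37, 26]
Pass 1: [18, 31, 50, 58, 22, 37, 26, 68] (6 swaps)
Pass 2: [18, 31, 50, 22, 37, 26, 58, 68] (3 swaps)

After 2 passes: [18, 31, 50, 22, 37, 26, 58, 68]


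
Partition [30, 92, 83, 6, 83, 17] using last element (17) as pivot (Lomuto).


Pivot: 17
  6 <= 17: swap -> [6, 92, 83, 30, 83, 17]
Place pivot at 1: [6, 17, 83, 30, 83, 92]

Partitioned: [6, 17, 83, 30, 83, 92]


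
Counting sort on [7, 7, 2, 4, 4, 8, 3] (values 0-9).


Input: [7, 7, 2, 4, 4, 8, 3]
Counts: [0, 0, 1, 1, 2, 0, 0, 2, 1, 0]

Sorted: [2, 3, 4, 4, 7, 7, 8]


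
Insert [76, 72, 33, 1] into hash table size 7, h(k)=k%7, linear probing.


Insert 76: h=6 -> slot 6
Insert 72: h=2 -> slot 2
Insert 33: h=5 -> slot 5
Insert 1: h=1 -> slot 1

Table: [None, 1, 72, None, None, 33, 76]


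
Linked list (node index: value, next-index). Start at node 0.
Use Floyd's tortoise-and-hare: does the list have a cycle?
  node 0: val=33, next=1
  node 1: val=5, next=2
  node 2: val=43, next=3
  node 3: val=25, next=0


Floyd's tortoise (slow, +1) and hare (fast, +2):
  init: slow=0, fast=0
  step 1: slow=1, fast=2
  step 2: slow=2, fast=0
  step 3: slow=3, fast=2
  step 4: slow=0, fast=0
  slow == fast at node 0: cycle detected

Cycle: yes


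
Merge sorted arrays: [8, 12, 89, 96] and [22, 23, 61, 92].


Take 8 from A
Take 12 from A
Take 22 from B
Take 23 from B
Take 61 from B
Take 89 from A
Take 92 from B

Merged: [8, 12, 22, 23, 61, 89, 92, 96]


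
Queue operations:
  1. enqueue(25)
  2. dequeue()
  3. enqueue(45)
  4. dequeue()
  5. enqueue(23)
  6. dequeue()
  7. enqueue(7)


enqueue(25) -> [25]
dequeue()->25, []
enqueue(45) -> [45]
dequeue()->45, []
enqueue(23) -> [23]
dequeue()->23, []
enqueue(7) -> [7]

Final queue: [7]


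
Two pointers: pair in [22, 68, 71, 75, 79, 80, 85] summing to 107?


lo=0(22)+hi=6(85)=107

Yes: 22+85=107


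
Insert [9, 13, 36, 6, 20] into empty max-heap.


Insert 9: [9]
Insert 13: [13, 9]
Insert 36: [36, 9, 13]
Insert 6: [36, 9, 13, 6]
Insert 20: [36, 20, 13, 6, 9]

Final heap: [36, 20, 13, 6, 9]


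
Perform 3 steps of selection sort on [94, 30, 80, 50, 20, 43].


Initial: [94, 30, 80, 50, 20, 43]
Step 1: min=20 at 4
  Swap: [20, 30, 80, 50, 94, 43]
Step 2: min=30 at 1
  Swap: [20, 30, 80, 50, 94, 43]
Step 3: min=43 at 5
  Swap: [20, 30, 43, 50, 94, 80]

After 3 steps: [20, 30, 43, 50, 94, 80]


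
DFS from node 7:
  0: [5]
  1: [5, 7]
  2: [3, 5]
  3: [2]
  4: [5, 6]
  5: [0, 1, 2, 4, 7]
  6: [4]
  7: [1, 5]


Visit 7, push [5, 1]
Visit 1, push [5]
Visit 5, push [4, 2, 0]
Visit 0, push []
Visit 2, push [3]
Visit 3, push []
Visit 4, push [6]
Visit 6, push []

DFS order: [7, 1, 5, 0, 2, 3, 4, 6]


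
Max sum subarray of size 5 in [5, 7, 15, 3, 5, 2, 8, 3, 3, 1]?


[0:5]: 35
[1:6]: 32
[2:7]: 33
[3:8]: 21
[4:9]: 21
[5:10]: 17

Max: 35 at [0:5]


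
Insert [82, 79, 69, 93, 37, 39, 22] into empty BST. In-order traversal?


Insert 82: root
Insert 79: L from 82
Insert 69: L from 82 -> L from 79
Insert 93: R from 82
Insert 37: L from 82 -> L from 79 -> L from 69
Insert 39: L from 82 -> L from 79 -> L from 69 -> R from 37
Insert 22: L from 82 -> L from 79 -> L from 69 -> L from 37

In-order: [22, 37, 39, 69, 79, 82, 93]


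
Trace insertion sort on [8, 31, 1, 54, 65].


Initial: [8, 31, 1, 54, 65]
Insert 31: [8, 31, 1, 54, 65]
Insert 1: [1, 8, 31, 54, 65]
Insert 54: [1, 8, 31, 54, 65]
Insert 65: [1, 8, 31, 54, 65]

Sorted: [1, 8, 31, 54, 65]


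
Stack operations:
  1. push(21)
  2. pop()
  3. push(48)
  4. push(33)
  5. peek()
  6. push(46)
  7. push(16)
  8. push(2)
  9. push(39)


push(21) -> [21]
pop()->21, []
push(48) -> [48]
push(33) -> [48, 33]
peek()->33
push(46) -> [48, 33, 46]
push(16) -> [48, 33, 46, 16]
push(2) -> [48, 33, 46, 16, 2]
push(39) -> [48, 33, 46, 16, 2, 39]

Final stack: [48, 33, 46, 16, 2, 39]


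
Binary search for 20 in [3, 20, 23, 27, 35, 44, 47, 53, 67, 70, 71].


Step 1: lo=0, hi=10, mid=5, val=44
Step 2: lo=0, hi=4, mid=2, val=23
Step 3: lo=0, hi=1, mid=0, val=3
Step 4: lo=1, hi=1, mid=1, val=20

Found at index 1


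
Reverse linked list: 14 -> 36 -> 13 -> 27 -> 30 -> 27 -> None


Step 1: curr=14, set curr.next=prev(None) | reversed so far: 14
Step 2: curr=36, set curr.next=prev(14) | reversed so far: 36 -> 14
Step 3: curr=13, set curr.next=prev(36) | reversed so far: 13 -> 36 -> 14
Step 4: curr=27, set curr.next=prev(13) | reversed so far: 27 -> 13 -> 36 -> 14
Step 5: curr=30, set curr.next=prev(27) | reversed so far: 30 -> 27 -> 13 -> 36 -> 14
Step 6: curr=27, set curr.next=prev(30) | reversed so far: 27 -> 30 -> 27 -> 13 -> 36 -> 14

27 -> 30 -> 27 -> 13 -> 36 -> 14 -> None


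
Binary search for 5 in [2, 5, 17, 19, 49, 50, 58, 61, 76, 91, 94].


Step 1: lo=0, hi=10, mid=5, val=50
Step 2: lo=0, hi=4, mid=2, val=17
Step 3: lo=0, hi=1, mid=0, val=2
Step 4: lo=1, hi=1, mid=1, val=5

Found at index 1


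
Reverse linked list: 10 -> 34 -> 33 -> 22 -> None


Step 1: curr=10, set curr.next=prev(None) | reversed so far: 10
Step 2: curr=34, set curr.next=prev(10) | reversed so far: 34 -> 10
Step 3: curr=33, set curr.next=prev(34) | reversed so far: 33 -> 34 -> 10
Step 4: curr=22, set curr.next=prev(33) | reversed so far: 22 -> 33 -> 34 -> 10

22 -> 33 -> 34 -> 10 -> None


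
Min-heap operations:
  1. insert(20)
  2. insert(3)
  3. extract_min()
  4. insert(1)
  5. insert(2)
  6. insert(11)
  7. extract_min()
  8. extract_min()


insert(20) -> [20]
insert(3) -> [3, 20]
extract_min()->3, [20]
insert(1) -> [1, 20]
insert(2) -> [1, 20, 2]
insert(11) -> [1, 11, 2, 20]
extract_min()->1, [2, 11, 20]
extract_min()->2, [11, 20]

Final heap: [11, 20]


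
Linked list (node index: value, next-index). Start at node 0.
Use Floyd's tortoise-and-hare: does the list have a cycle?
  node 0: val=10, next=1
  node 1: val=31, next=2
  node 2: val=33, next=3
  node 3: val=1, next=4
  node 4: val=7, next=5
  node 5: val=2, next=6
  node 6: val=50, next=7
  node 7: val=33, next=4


Floyd's tortoise (slow, +1) and hare (fast, +2):
  init: slow=0, fast=0
  step 1: slow=1, fast=2
  step 2: slow=2, fast=4
  step 3: slow=3, fast=6
  step 4: slow=4, fast=4
  slow == fast at node 4: cycle detected

Cycle: yes


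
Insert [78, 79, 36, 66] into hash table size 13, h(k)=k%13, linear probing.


Insert 78: h=0 -> slot 0
Insert 79: h=1 -> slot 1
Insert 36: h=10 -> slot 10
Insert 66: h=1, 1 probes -> slot 2

Table: [78, 79, 66, None, None, None, None, None, None, None, 36, None, None]


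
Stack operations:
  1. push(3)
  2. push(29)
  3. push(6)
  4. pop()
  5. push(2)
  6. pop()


push(3) -> [3]
push(29) -> [3, 29]
push(6) -> [3, 29, 6]
pop()->6, [3, 29]
push(2) -> [3, 29, 2]
pop()->2, [3, 29]

Final stack: [3, 29]


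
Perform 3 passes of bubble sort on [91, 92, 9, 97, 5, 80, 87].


Initial: [91, 92, 9, 97, 5, 80, 87]
Pass 1: [91, 9, 92, 5, 80, 87, 97] (4 swaps)
Pass 2: [9, 91, 5, 80, 87, 92, 97] (4 swaps)
Pass 3: [9, 5, 80, 87, 91, 92, 97] (3 swaps)

After 3 passes: [9, 5, 80, 87, 91, 92, 97]


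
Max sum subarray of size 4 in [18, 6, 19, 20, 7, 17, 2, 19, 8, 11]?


[0:4]: 63
[1:5]: 52
[2:6]: 63
[3:7]: 46
[4:8]: 45
[5:9]: 46
[6:10]: 40

Max: 63 at [0:4]


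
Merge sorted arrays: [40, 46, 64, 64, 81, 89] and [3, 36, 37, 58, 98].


Take 3 from B
Take 36 from B
Take 37 from B
Take 40 from A
Take 46 from A
Take 58 from B
Take 64 from A
Take 64 from A
Take 81 from A
Take 89 from A

Merged: [3, 36, 37, 40, 46, 58, 64, 64, 81, 89, 98]


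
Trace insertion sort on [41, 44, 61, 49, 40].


Initial: [41, 44, 61, 49, 40]
Insert 44: [41, 44, 61, 49, 40]
Insert 61: [41, 44, 61, 49, 40]
Insert 49: [41, 44, 49, 61, 40]
Insert 40: [40, 41, 44, 49, 61]

Sorted: [40, 41, 44, 49, 61]


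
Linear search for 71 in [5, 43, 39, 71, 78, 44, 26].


i=0: 5!=71
i=1: 43!=71
i=2: 39!=71
i=3: 71==71 found!

Found at 3, 4 comps


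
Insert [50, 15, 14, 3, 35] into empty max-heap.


Insert 50: [50]
Insert 15: [50, 15]
Insert 14: [50, 15, 14]
Insert 3: [50, 15, 14, 3]
Insert 35: [50, 35, 14, 3, 15]

Final heap: [50, 35, 14, 3, 15]


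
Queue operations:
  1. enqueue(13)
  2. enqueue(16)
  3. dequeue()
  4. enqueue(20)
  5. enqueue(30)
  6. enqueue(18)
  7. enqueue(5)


enqueue(13) -> [13]
enqueue(16) -> [13, 16]
dequeue()->13, [16]
enqueue(20) -> [16, 20]
enqueue(30) -> [16, 20, 30]
enqueue(18) -> [16, 20, 30, 18]
enqueue(5) -> [16, 20, 30, 18, 5]

Final queue: [16, 20, 30, 18, 5]


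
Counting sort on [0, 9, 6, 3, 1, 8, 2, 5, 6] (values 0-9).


Input: [0, 9, 6, 3, 1, 8, 2, 5, 6]
Counts: [1, 1, 1, 1, 0, 1, 2, 0, 1, 1]

Sorted: [0, 1, 2, 3, 5, 6, 6, 8, 9]


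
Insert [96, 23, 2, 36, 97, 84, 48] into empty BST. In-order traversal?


Insert 96: root
Insert 23: L from 96
Insert 2: L from 96 -> L from 23
Insert 36: L from 96 -> R from 23
Insert 97: R from 96
Insert 84: L from 96 -> R from 23 -> R from 36
Insert 48: L from 96 -> R from 23 -> R from 36 -> L from 84

In-order: [2, 23, 36, 48, 84, 96, 97]


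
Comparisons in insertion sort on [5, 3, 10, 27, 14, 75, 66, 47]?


Algorithm: insertion sort
Input: [5, 3, 10, 27, 14, 75, 66, 47]
Sorted: [3, 5, 10, 14, 27, 47, 66, 75]

11


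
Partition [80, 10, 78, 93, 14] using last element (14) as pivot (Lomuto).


Pivot: 14
  10 <= 14: swap -> [10, 80, 78, 93, 14]
Place pivot at 1: [10, 14, 78, 93, 80]

Partitioned: [10, 14, 78, 93, 80]


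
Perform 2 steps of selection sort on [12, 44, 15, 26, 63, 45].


Initial: [12, 44, 15, 26, 63, 45]
Step 1: min=12 at 0
  Swap: [12, 44, 15, 26, 63, 45]
Step 2: min=15 at 2
  Swap: [12, 15, 44, 26, 63, 45]

After 2 steps: [12, 15, 44, 26, 63, 45]


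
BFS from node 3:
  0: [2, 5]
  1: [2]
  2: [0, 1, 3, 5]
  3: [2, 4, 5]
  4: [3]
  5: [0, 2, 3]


Visit 3, enqueue [2, 4, 5]
Visit 2, enqueue [0, 1]
Visit 4, enqueue []
Visit 5, enqueue []
Visit 0, enqueue []
Visit 1, enqueue []

BFS order: [3, 2, 4, 5, 0, 1]


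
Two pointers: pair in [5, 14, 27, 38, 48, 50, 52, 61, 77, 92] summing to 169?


lo=0(5)+hi=9(92)=97
lo=1(14)+hi=9(92)=106
lo=2(27)+hi=9(92)=119
lo=3(38)+hi=9(92)=130
lo=4(48)+hi=9(92)=140
lo=5(50)+hi=9(92)=142
lo=6(52)+hi=9(92)=144
lo=7(61)+hi=9(92)=153
lo=8(77)+hi=9(92)=169

Yes: 77+92=169


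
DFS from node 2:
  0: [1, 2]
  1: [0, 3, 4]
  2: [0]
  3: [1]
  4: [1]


Visit 2, push [0]
Visit 0, push [1]
Visit 1, push [4, 3]
Visit 3, push []
Visit 4, push []

DFS order: [2, 0, 1, 3, 4]


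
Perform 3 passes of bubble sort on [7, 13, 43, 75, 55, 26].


Initial: [7, 13, 43, 75, 55, 26]
Pass 1: [7, 13, 43, 55, 26, 75] (2 swaps)
Pass 2: [7, 13, 43, 26, 55, 75] (1 swaps)
Pass 3: [7, 13, 26, 43, 55, 75] (1 swaps)

After 3 passes: [7, 13, 26, 43, 55, 75]


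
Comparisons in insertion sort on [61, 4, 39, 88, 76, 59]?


Algorithm: insertion sort
Input: [61, 4, 39, 88, 76, 59]
Sorted: [4, 39, 59, 61, 76, 88]

10


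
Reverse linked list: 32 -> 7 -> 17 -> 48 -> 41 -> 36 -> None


Step 1: curr=32, set curr.next=prev(None) | reversed so far: 32
Step 2: curr=7, set curr.next=prev(32) | reversed so far: 7 -> 32
Step 3: curr=17, set curr.next=prev(7) | reversed so far: 17 -> 7 -> 32
Step 4: curr=48, set curr.next=prev(17) | reversed so far: 48 -> 17 -> 7 -> 32
Step 5: curr=41, set curr.next=prev(48) | reversed so far: 41 -> 48 -> 17 -> 7 -> 32
Step 6: curr=36, set curr.next=prev(41) | reversed so far: 36 -> 41 -> 48 -> 17 -> 7 -> 32

36 -> 41 -> 48 -> 17 -> 7 -> 32 -> None


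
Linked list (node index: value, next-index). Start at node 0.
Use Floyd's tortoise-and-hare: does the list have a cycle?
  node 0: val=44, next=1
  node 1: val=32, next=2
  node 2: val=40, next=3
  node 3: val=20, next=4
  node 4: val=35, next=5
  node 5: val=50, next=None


Floyd's tortoise (slow, +1) and hare (fast, +2):
  init: slow=0, fast=0
  step 1: slow=1, fast=2
  step 2: slow=2, fast=4
  step 3: fast 4->5->None, no cycle

Cycle: no


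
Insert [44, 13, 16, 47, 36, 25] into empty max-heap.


Insert 44: [44]
Insert 13: [44, 13]
Insert 16: [44, 13, 16]
Insert 47: [47, 44, 16, 13]
Insert 36: [47, 44, 16, 13, 36]
Insert 25: [47, 44, 25, 13, 36, 16]

Final heap: [47, 44, 25, 13, 36, 16]


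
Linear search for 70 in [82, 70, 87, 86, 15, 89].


i=0: 82!=70
i=1: 70==70 found!

Found at 1, 2 comps


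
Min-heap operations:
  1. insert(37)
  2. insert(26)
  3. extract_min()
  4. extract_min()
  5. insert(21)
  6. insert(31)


insert(37) -> [37]
insert(26) -> [26, 37]
extract_min()->26, [37]
extract_min()->37, []
insert(21) -> [21]
insert(31) -> [21, 31]

Final heap: [21, 31]


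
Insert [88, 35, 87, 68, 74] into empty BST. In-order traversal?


Insert 88: root
Insert 35: L from 88
Insert 87: L from 88 -> R from 35
Insert 68: L from 88 -> R from 35 -> L from 87
Insert 74: L from 88 -> R from 35 -> L from 87 -> R from 68

In-order: [35, 68, 74, 87, 88]


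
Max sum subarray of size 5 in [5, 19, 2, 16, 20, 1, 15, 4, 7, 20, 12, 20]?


[0:5]: 62
[1:6]: 58
[2:7]: 54
[3:8]: 56
[4:9]: 47
[5:10]: 47
[6:11]: 58
[7:12]: 63

Max: 63 at [7:12]


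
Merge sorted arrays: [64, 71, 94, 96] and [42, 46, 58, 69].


Take 42 from B
Take 46 from B
Take 58 from B
Take 64 from A
Take 69 from B

Merged: [42, 46, 58, 64, 69, 71, 94, 96]


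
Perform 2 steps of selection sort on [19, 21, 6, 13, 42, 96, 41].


Initial: [19, 21, 6, 13, 42, 96, 41]
Step 1: min=6 at 2
  Swap: [6, 21, 19, 13, 42, 96, 41]
Step 2: min=13 at 3
  Swap: [6, 13, 19, 21, 42, 96, 41]

After 2 steps: [6, 13, 19, 21, 42, 96, 41]


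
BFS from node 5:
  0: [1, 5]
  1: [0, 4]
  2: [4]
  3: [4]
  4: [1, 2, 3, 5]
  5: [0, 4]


Visit 5, enqueue [0, 4]
Visit 0, enqueue [1]
Visit 4, enqueue [2, 3]
Visit 1, enqueue []
Visit 2, enqueue []
Visit 3, enqueue []

BFS order: [5, 0, 4, 1, 2, 3]


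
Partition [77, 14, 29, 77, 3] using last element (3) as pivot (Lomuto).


Pivot: 3
Place pivot at 0: [3, 14, 29, 77, 77]

Partitioned: [3, 14, 29, 77, 77]


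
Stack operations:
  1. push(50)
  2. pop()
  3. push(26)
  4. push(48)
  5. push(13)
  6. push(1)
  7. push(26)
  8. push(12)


push(50) -> [50]
pop()->50, []
push(26) -> [26]
push(48) -> [26, 48]
push(13) -> [26, 48, 13]
push(1) -> [26, 48, 13, 1]
push(26) -> [26, 48, 13, 1, 26]
push(12) -> [26, 48, 13, 1, 26, 12]

Final stack: [26, 48, 13, 1, 26, 12]


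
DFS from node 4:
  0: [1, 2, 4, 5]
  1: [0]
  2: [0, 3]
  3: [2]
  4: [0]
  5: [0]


Visit 4, push [0]
Visit 0, push [5, 2, 1]
Visit 1, push []
Visit 2, push [3]
Visit 3, push []
Visit 5, push []

DFS order: [4, 0, 1, 2, 3, 5]


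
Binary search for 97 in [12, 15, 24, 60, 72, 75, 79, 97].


Step 1: lo=0, hi=7, mid=3, val=60
Step 2: lo=4, hi=7, mid=5, val=75
Step 3: lo=6, hi=7, mid=6, val=79
Step 4: lo=7, hi=7, mid=7, val=97

Found at index 7


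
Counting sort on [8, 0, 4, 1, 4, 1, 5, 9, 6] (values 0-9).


Input: [8, 0, 4, 1, 4, 1, 5, 9, 6]
Counts: [1, 2, 0, 0, 2, 1, 1, 0, 1, 1]

Sorted: [0, 1, 1, 4, 4, 5, 6, 8, 9]


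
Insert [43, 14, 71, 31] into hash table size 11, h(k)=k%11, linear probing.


Insert 43: h=10 -> slot 10
Insert 14: h=3 -> slot 3
Insert 71: h=5 -> slot 5
Insert 31: h=9 -> slot 9

Table: [None, None, None, 14, None, 71, None, None, None, 31, 43]


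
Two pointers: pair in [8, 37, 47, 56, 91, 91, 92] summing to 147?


lo=0(8)+hi=6(92)=100
lo=1(37)+hi=6(92)=129
lo=2(47)+hi=6(92)=139
lo=3(56)+hi=6(92)=148
lo=3(56)+hi=5(91)=147

Yes: 56+91=147


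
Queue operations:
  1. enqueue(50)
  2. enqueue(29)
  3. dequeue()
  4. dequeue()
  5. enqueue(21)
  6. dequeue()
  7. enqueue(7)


enqueue(50) -> [50]
enqueue(29) -> [50, 29]
dequeue()->50, [29]
dequeue()->29, []
enqueue(21) -> [21]
dequeue()->21, []
enqueue(7) -> [7]

Final queue: [7]


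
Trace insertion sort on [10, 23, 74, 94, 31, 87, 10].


Initial: [10, 23, 74, 94, 31, 87, 10]
Insert 23: [10, 23, 74, 94, 31, 87, 10]
Insert 74: [10, 23, 74, 94, 31, 87, 10]
Insert 94: [10, 23, 74, 94, 31, 87, 10]
Insert 31: [10, 23, 31, 74, 94, 87, 10]
Insert 87: [10, 23, 31, 74, 87, 94, 10]
Insert 10: [10, 10, 23, 31, 74, 87, 94]

Sorted: [10, 10, 23, 31, 74, 87, 94]


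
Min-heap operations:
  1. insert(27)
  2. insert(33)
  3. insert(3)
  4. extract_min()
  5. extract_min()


insert(27) -> [27]
insert(33) -> [27, 33]
insert(3) -> [3, 33, 27]
extract_min()->3, [27, 33]
extract_min()->27, [33]

Final heap: [33]


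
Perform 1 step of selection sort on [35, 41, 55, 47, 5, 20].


Initial: [35, 41, 55, 47, 5, 20]
Step 1: min=5 at 4
  Swap: [5, 41, 55, 47, 35, 20]

After 1 step: [5, 41, 55, 47, 35, 20]


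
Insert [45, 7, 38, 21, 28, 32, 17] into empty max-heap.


Insert 45: [45]
Insert 7: [45, 7]
Insert 38: [45, 7, 38]
Insert 21: [45, 21, 38, 7]
Insert 28: [45, 28, 38, 7, 21]
Insert 32: [45, 28, 38, 7, 21, 32]
Insert 17: [45, 28, 38, 7, 21, 32, 17]

Final heap: [45, 28, 38, 7, 21, 32, 17]


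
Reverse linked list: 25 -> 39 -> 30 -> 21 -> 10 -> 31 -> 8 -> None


Step 1: curr=25, set curr.next=prev(None) | reversed so far: 25
Step 2: curr=39, set curr.next=prev(25) | reversed so far: 39 -> 25
Step 3: curr=30, set curr.next=prev(39) | reversed so far: 30 -> 39 -> 25
Step 4: curr=21, set curr.next=prev(30) | reversed so far: 21 -> 30 -> 39 -> 25
Step 5: curr=10, set curr.next=prev(21) | reversed so far: 10 -> 21 -> 30 -> 39 -> 25
Step 6: curr=31, set curr.next=prev(10) | reversed so far: 31 -> 10 -> 21 -> 30 -> 39 -> 25
Step 7: curr=8, set curr.next=prev(31) | reversed so far: 8 -> 31 -> 10 -> 21 -> 30 -> 39 -> 25

8 -> 31 -> 10 -> 21 -> 30 -> 39 -> 25 -> None


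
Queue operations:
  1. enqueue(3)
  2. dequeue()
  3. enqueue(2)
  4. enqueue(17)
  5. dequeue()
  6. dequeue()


enqueue(3) -> [3]
dequeue()->3, []
enqueue(2) -> [2]
enqueue(17) -> [2, 17]
dequeue()->2, [17]
dequeue()->17, []

Final queue: []


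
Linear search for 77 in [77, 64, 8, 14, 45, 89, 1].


i=0: 77==77 found!

Found at 0, 1 comps


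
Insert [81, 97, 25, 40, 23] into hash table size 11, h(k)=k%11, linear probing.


Insert 81: h=4 -> slot 4
Insert 97: h=9 -> slot 9
Insert 25: h=3 -> slot 3
Insert 40: h=7 -> slot 7
Insert 23: h=1 -> slot 1

Table: [None, 23, None, 25, 81, None, None, 40, None, 97, None]


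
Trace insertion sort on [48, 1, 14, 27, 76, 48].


Initial: [48, 1, 14, 27, 76, 48]
Insert 1: [1, 48, 14, 27, 76, 48]
Insert 14: [1, 14, 48, 27, 76, 48]
Insert 27: [1, 14, 27, 48, 76, 48]
Insert 76: [1, 14, 27, 48, 76, 48]
Insert 48: [1, 14, 27, 48, 48, 76]

Sorted: [1, 14, 27, 48, 48, 76]


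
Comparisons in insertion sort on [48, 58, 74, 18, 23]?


Algorithm: insertion sort
Input: [48, 58, 74, 18, 23]
Sorted: [18, 23, 48, 58, 74]

9


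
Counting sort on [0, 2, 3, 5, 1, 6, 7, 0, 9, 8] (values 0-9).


Input: [0, 2, 3, 5, 1, 6, 7, 0, 9, 8]
Counts: [2, 1, 1, 1, 0, 1, 1, 1, 1, 1]

Sorted: [0, 0, 1, 2, 3, 5, 6, 7, 8, 9]


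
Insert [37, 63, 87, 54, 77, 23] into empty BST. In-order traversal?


Insert 37: root
Insert 63: R from 37
Insert 87: R from 37 -> R from 63
Insert 54: R from 37 -> L from 63
Insert 77: R from 37 -> R from 63 -> L from 87
Insert 23: L from 37

In-order: [23, 37, 54, 63, 77, 87]


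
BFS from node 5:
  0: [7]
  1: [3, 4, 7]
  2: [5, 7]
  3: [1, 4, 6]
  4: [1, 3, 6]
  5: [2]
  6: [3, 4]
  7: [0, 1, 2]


Visit 5, enqueue [2]
Visit 2, enqueue [7]
Visit 7, enqueue [0, 1]
Visit 0, enqueue []
Visit 1, enqueue [3, 4]
Visit 3, enqueue [6]
Visit 4, enqueue []
Visit 6, enqueue []

BFS order: [5, 2, 7, 0, 1, 3, 4, 6]


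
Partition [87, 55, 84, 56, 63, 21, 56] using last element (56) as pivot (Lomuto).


Pivot: 56
  55 <= 56: swap -> [55, 87, 84, 56, 63, 21, 56]
  56 <= 56: swap -> [55, 56, 84, 87, 63, 21, 56]
  21 <= 56: swap -> [55, 56, 21, 87, 63, 84, 56]
Place pivot at 3: [55, 56, 21, 56, 63, 84, 87]

Partitioned: [55, 56, 21, 56, 63, 84, 87]


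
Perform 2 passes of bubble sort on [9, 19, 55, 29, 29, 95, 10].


Initial: [9, 19, 55, 29, 29, 95, 10]
Pass 1: [9, 19, 29, 29, 55, 10, 95] (3 swaps)
Pass 2: [9, 19, 29, 29, 10, 55, 95] (1 swaps)

After 2 passes: [9, 19, 29, 29, 10, 55, 95]


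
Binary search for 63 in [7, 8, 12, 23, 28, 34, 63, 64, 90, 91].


Step 1: lo=0, hi=9, mid=4, val=28
Step 2: lo=5, hi=9, mid=7, val=64
Step 3: lo=5, hi=6, mid=5, val=34
Step 4: lo=6, hi=6, mid=6, val=63

Found at index 6


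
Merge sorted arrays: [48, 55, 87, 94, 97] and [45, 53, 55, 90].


Take 45 from B
Take 48 from A
Take 53 from B
Take 55 from A
Take 55 from B
Take 87 from A
Take 90 from B

Merged: [45, 48, 53, 55, 55, 87, 90, 94, 97]


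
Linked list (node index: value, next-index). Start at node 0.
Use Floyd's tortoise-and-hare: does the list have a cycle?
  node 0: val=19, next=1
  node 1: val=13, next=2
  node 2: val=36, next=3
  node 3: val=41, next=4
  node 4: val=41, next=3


Floyd's tortoise (slow, +1) and hare (fast, +2):
  init: slow=0, fast=0
  step 1: slow=1, fast=2
  step 2: slow=2, fast=4
  step 3: slow=3, fast=4
  step 4: slow=4, fast=4
  slow == fast at node 4: cycle detected

Cycle: yes


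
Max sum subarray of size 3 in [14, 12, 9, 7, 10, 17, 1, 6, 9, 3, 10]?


[0:3]: 35
[1:4]: 28
[2:5]: 26
[3:6]: 34
[4:7]: 28
[5:8]: 24
[6:9]: 16
[7:10]: 18
[8:11]: 22

Max: 35 at [0:3]


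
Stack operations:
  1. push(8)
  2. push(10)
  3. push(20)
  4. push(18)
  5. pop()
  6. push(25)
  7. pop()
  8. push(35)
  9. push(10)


push(8) -> [8]
push(10) -> [8, 10]
push(20) -> [8, 10, 20]
push(18) -> [8, 10, 20, 18]
pop()->18, [8, 10, 20]
push(25) -> [8, 10, 20, 25]
pop()->25, [8, 10, 20]
push(35) -> [8, 10, 20, 35]
push(10) -> [8, 10, 20, 35, 10]

Final stack: [8, 10, 20, 35, 10]
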